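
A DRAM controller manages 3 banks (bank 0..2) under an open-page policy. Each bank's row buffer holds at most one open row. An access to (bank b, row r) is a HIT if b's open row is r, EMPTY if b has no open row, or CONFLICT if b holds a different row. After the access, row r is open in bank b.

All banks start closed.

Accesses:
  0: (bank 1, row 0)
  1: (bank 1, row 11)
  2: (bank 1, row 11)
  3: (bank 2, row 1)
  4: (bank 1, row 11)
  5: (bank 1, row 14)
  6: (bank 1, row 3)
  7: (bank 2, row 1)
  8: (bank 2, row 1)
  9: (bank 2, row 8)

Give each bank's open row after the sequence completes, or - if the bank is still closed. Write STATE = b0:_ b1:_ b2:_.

0: bank 1 row 0 — prev None → EMPTY
1: bank 1 row 11 — prev 0 → CONFLICT
2: bank 1 row 11 — prev 11 → HIT
3: bank 2 row 1 — prev None → EMPTY
4: bank 1 row 11 — prev 11 → HIT
5: bank 1 row 14 — prev 11 → CONFLICT
6: bank 1 row 3 — prev 14 → CONFLICT
7: bank 2 row 1 — prev 1 → HIT
8: bank 2 row 1 — prev 1 → HIT
9: bank 2 row 8 — prev 1 → CONFLICT

STATE = b0:- b1:3 b2:8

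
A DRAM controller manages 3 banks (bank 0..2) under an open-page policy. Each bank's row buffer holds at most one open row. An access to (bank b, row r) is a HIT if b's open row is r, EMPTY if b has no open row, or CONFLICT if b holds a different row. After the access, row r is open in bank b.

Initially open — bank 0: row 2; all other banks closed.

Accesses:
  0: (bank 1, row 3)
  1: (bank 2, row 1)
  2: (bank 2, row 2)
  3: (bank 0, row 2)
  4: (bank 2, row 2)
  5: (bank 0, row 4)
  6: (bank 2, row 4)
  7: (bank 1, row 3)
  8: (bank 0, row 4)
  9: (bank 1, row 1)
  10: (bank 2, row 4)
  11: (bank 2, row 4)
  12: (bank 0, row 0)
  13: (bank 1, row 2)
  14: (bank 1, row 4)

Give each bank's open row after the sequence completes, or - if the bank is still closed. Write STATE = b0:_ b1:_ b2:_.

step 0: bank1 None->3 [EMPTY]
step 1: bank2 None->1 [EMPTY]
step 2: bank2 1->2 [CONFLICT]
step 3: bank0 2->2 [HIT]
step 4: bank2 2->2 [HIT]
step 5: bank0 2->4 [CONFLICT]
step 6: bank2 2->4 [CONFLICT]
step 7: bank1 3->3 [HIT]
step 8: bank0 4->4 [HIT]
step 9: bank1 3->1 [CONFLICT]
step 10: bank2 4->4 [HIT]
step 11: bank2 4->4 [HIT]
step 12: bank0 4->0 [CONFLICT]
step 13: bank1 1->2 [CONFLICT]
step 14: bank1 2->4 [CONFLICT]

STATE = b0:0 b1:4 b2:4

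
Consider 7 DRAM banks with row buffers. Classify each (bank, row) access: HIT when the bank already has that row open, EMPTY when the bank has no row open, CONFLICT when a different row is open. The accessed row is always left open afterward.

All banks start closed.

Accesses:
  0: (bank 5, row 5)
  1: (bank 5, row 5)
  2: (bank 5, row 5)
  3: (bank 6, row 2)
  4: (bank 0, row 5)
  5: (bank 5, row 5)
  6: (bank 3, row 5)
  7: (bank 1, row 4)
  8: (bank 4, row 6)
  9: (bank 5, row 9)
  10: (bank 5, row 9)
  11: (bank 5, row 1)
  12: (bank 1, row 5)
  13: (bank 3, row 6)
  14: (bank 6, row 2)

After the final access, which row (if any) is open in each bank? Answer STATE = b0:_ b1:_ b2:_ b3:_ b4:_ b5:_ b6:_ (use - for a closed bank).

STATE = b0:5 b1:5 b2:- b3:6 b4:6 b5:1 b6:2

step 0: bank5 None->5 [EMPTY]
step 1: bank5 5->5 [HIT]
step 2: bank5 5->5 [HIT]
step 3: bank6 None->2 [EMPTY]
step 4: bank0 None->5 [EMPTY]
step 5: bank5 5->5 [HIT]
step 6: bank3 None->5 [EMPTY]
step 7: bank1 None->4 [EMPTY]
step 8: bank4 None->6 [EMPTY]
step 9: bank5 5->9 [CONFLICT]
step 10: bank5 9->9 [HIT]
step 11: bank5 9->1 [CONFLICT]
step 12: bank1 4->5 [CONFLICT]
step 13: bank3 5->6 [CONFLICT]
step 14: bank6 2->2 [HIT]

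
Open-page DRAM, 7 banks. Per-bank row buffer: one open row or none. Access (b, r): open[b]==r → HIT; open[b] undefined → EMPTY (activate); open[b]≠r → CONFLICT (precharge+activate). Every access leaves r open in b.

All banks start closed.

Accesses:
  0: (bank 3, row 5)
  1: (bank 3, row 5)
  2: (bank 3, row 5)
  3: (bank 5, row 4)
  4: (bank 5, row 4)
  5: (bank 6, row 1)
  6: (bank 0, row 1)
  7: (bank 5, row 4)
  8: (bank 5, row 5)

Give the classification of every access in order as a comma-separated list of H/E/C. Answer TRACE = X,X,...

TRACE = E,H,H,E,H,E,E,H,C

step 0: bank3 None->5 [EMPTY]
step 1: bank3 5->5 [HIT]
step 2: bank3 5->5 [HIT]
step 3: bank5 None->4 [EMPTY]
step 4: bank5 4->4 [HIT]
step 5: bank6 None->1 [EMPTY]
step 6: bank0 None->1 [EMPTY]
step 7: bank5 4->4 [HIT]
step 8: bank5 4->5 [CONFLICT]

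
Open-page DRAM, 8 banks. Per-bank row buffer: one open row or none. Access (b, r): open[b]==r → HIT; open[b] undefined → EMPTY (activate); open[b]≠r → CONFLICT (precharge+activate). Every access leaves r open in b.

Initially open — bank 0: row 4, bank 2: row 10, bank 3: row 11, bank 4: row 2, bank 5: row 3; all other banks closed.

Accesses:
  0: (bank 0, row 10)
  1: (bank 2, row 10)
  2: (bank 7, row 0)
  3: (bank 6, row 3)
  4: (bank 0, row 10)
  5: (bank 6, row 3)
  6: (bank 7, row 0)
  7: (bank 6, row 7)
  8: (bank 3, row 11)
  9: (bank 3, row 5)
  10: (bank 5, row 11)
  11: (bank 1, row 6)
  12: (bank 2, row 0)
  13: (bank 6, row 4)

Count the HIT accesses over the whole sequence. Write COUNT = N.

  [0] b0 r10: had r4 ⇒ C
  [1] b2 r10: had r10 ⇒ H
  [2] b7 r0: no row ⇒ E
  [3] b6 r3: no row ⇒ E
  [4] b0 r10: had r10 ⇒ H
  [5] b6 r3: had r3 ⇒ H
  [6] b7 r0: had r0 ⇒ H
  [7] b6 r7: had r3 ⇒ C
  [8] b3 r11: had r11 ⇒ H
  [9] b3 r5: had r11 ⇒ C
  [10] b5 r11: had r3 ⇒ C
  [11] b1 r6: no row ⇒ E
  [12] b2 r0: had r10 ⇒ C
  [13] b6 r4: had r7 ⇒ C

COUNT = 5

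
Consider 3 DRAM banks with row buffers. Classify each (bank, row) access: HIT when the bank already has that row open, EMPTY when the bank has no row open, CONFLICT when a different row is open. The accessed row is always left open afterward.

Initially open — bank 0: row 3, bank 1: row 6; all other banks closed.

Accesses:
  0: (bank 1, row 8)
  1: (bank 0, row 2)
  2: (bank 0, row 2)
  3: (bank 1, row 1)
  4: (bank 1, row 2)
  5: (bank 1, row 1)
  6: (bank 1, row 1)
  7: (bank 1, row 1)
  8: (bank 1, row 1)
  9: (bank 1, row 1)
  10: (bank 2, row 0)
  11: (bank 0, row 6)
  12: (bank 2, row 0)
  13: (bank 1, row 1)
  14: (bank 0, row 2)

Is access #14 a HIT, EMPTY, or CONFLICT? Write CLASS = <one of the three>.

CLASS = CONFLICT

#0 (1,8) C  (was 6)
#1 (0,2) C  (was 3)
#2 (0,2) H  (was 2)
#3 (1,1) C  (was 8)
#4 (1,2) C  (was 1)
#5 (1,1) C  (was 2)
#6 (1,1) H  (was 1)
#7 (1,1) H  (was 1)
#8 (1,1) H  (was 1)
#9 (1,1) H  (was 1)
#10 (2,0) E
#11 (0,6) C  (was 2)
#12 (2,0) H  (was 0)
#13 (1,1) H  (was 1)
#14 (0,2) C  (was 6)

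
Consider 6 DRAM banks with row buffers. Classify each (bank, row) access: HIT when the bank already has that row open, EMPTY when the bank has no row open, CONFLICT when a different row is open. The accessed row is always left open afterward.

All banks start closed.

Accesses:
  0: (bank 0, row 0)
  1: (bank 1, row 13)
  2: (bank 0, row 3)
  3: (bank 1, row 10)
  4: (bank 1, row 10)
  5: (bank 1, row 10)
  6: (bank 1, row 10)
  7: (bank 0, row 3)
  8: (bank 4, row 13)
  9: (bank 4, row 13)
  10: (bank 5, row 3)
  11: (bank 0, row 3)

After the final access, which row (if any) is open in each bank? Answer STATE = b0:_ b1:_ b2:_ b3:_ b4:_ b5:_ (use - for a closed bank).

  [0] b0 r0: no row ⇒ E
  [1] b1 r13: no row ⇒ E
  [2] b0 r3: had r0 ⇒ C
  [3] b1 r10: had r13 ⇒ C
  [4] b1 r10: had r10 ⇒ H
  [5] b1 r10: had r10 ⇒ H
  [6] b1 r10: had r10 ⇒ H
  [7] b0 r3: had r3 ⇒ H
  [8] b4 r13: no row ⇒ E
  [9] b4 r13: had r13 ⇒ H
  [10] b5 r3: no row ⇒ E
  [11] b0 r3: had r3 ⇒ H

STATE = b0:3 b1:10 b2:- b3:- b4:13 b5:3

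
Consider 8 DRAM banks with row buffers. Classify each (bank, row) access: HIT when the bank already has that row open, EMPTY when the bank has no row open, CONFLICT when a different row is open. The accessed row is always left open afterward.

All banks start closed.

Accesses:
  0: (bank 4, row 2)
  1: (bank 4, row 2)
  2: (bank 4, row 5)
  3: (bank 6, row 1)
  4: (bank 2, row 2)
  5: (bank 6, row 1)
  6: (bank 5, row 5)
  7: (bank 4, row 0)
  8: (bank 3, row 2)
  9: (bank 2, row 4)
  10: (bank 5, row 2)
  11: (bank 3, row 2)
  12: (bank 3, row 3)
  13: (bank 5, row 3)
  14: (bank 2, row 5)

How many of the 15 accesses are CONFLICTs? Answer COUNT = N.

COUNT = 7

#0 (4,2) E
#1 (4,2) H  (was 2)
#2 (4,5) C  (was 2)
#3 (6,1) E
#4 (2,2) E
#5 (6,1) H  (was 1)
#6 (5,5) E
#7 (4,0) C  (was 5)
#8 (3,2) E
#9 (2,4) C  (was 2)
#10 (5,2) C  (was 5)
#11 (3,2) H  (was 2)
#12 (3,3) C  (was 2)
#13 (5,3) C  (was 2)
#14 (2,5) C  (was 4)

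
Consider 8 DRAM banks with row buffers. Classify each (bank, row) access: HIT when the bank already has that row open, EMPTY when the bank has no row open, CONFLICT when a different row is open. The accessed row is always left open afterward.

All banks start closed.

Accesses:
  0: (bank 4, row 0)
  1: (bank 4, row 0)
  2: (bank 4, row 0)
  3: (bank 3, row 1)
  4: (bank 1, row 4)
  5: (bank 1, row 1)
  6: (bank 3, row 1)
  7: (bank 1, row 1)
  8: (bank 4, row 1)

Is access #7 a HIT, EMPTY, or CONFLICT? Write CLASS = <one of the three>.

CLASS = HIT

step 0: bank4 None->0 [EMPTY]
step 1: bank4 0->0 [HIT]
step 2: bank4 0->0 [HIT]
step 3: bank3 None->1 [EMPTY]
step 4: bank1 None->4 [EMPTY]
step 5: bank1 4->1 [CONFLICT]
step 6: bank3 1->1 [HIT]
step 7: bank1 1->1 [HIT]
step 8: bank4 0->1 [CONFLICT]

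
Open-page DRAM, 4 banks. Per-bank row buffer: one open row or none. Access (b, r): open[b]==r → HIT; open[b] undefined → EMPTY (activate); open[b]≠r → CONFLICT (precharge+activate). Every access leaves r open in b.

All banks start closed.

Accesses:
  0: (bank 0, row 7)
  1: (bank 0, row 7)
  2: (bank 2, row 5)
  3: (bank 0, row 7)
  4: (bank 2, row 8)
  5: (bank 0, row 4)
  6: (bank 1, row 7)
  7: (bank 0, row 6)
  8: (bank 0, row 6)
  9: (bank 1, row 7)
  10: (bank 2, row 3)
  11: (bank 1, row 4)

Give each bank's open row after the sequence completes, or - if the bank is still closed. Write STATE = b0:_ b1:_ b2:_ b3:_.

0: bank 0 row 7 — prev None → EMPTY
1: bank 0 row 7 — prev 7 → HIT
2: bank 2 row 5 — prev None → EMPTY
3: bank 0 row 7 — prev 7 → HIT
4: bank 2 row 8 — prev 5 → CONFLICT
5: bank 0 row 4 — prev 7 → CONFLICT
6: bank 1 row 7 — prev None → EMPTY
7: bank 0 row 6 — prev 4 → CONFLICT
8: bank 0 row 6 — prev 6 → HIT
9: bank 1 row 7 — prev 7 → HIT
10: bank 2 row 3 — prev 8 → CONFLICT
11: bank 1 row 4 — prev 7 → CONFLICT

STATE = b0:6 b1:4 b2:3 b3:-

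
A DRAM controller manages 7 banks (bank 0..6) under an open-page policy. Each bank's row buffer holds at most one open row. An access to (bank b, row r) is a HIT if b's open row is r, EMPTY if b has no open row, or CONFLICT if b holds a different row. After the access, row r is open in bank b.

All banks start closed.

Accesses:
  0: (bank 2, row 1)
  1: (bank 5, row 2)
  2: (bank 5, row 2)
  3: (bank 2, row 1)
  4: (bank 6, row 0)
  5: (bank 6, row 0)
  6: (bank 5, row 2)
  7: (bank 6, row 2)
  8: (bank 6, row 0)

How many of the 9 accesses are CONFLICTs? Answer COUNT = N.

0: bank 2 row 1 — prev None → EMPTY
1: bank 5 row 2 — prev None → EMPTY
2: bank 5 row 2 — prev 2 → HIT
3: bank 2 row 1 — prev 1 → HIT
4: bank 6 row 0 — prev None → EMPTY
5: bank 6 row 0 — prev 0 → HIT
6: bank 5 row 2 — prev 2 → HIT
7: bank 6 row 2 — prev 0 → CONFLICT
8: bank 6 row 0 — prev 2 → CONFLICT

COUNT = 2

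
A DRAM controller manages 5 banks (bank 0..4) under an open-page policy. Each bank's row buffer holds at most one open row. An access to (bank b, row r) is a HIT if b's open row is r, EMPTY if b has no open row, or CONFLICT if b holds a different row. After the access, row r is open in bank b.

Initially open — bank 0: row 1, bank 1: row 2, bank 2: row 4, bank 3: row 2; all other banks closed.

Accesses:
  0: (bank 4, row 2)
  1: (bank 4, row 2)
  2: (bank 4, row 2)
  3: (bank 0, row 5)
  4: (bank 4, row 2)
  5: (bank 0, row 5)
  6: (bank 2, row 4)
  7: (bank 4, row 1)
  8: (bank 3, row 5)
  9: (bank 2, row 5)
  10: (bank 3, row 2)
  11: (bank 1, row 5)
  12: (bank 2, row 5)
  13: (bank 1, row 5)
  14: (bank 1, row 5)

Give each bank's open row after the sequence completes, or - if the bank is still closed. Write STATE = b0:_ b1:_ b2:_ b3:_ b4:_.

STATE = b0:5 b1:5 b2:5 b3:2 b4:1

0: bank 4 row 2 — prev None → EMPTY
1: bank 4 row 2 — prev 2 → HIT
2: bank 4 row 2 — prev 2 → HIT
3: bank 0 row 5 — prev 1 → CONFLICT
4: bank 4 row 2 — prev 2 → HIT
5: bank 0 row 5 — prev 5 → HIT
6: bank 2 row 4 — prev 4 → HIT
7: bank 4 row 1 — prev 2 → CONFLICT
8: bank 3 row 5 — prev 2 → CONFLICT
9: bank 2 row 5 — prev 4 → CONFLICT
10: bank 3 row 2 — prev 5 → CONFLICT
11: bank 1 row 5 — prev 2 → CONFLICT
12: bank 2 row 5 — prev 5 → HIT
13: bank 1 row 5 — prev 5 → HIT
14: bank 1 row 5 — prev 5 → HIT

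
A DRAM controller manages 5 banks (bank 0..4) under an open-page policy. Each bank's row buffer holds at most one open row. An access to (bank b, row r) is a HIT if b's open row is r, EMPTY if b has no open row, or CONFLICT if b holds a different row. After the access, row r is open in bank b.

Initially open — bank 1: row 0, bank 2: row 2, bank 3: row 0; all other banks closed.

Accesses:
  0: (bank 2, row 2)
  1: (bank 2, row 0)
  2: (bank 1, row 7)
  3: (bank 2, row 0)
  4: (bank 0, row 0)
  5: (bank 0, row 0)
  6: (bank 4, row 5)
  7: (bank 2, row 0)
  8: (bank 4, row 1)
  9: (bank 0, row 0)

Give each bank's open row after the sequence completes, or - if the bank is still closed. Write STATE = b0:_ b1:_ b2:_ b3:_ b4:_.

STATE = b0:0 b1:7 b2:0 b3:0 b4:1

#0 (2,2) H  (was 2)
#1 (2,0) C  (was 2)
#2 (1,7) C  (was 0)
#3 (2,0) H  (was 0)
#4 (0,0) E
#5 (0,0) H  (was 0)
#6 (4,5) E
#7 (2,0) H  (was 0)
#8 (4,1) C  (was 5)
#9 (0,0) H  (was 0)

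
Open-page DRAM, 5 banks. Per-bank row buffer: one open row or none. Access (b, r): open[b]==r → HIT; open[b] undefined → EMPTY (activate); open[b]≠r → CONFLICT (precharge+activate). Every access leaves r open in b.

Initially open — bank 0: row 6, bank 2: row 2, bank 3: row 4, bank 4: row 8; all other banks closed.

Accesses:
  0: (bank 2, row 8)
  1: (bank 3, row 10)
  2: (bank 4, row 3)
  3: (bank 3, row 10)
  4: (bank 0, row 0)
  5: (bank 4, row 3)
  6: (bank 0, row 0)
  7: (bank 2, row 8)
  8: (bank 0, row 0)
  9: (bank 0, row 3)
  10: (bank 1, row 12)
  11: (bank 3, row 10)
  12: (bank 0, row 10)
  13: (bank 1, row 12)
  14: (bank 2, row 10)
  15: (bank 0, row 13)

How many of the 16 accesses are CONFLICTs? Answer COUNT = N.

COUNT = 8

0: bank 2 row 8 — prev 2 → CONFLICT
1: bank 3 row 10 — prev 4 → CONFLICT
2: bank 4 row 3 — prev 8 → CONFLICT
3: bank 3 row 10 — prev 10 → HIT
4: bank 0 row 0 — prev 6 → CONFLICT
5: bank 4 row 3 — prev 3 → HIT
6: bank 0 row 0 — prev 0 → HIT
7: bank 2 row 8 — prev 8 → HIT
8: bank 0 row 0 — prev 0 → HIT
9: bank 0 row 3 — prev 0 → CONFLICT
10: bank 1 row 12 — prev None → EMPTY
11: bank 3 row 10 — prev 10 → HIT
12: bank 0 row 10 — prev 3 → CONFLICT
13: bank 1 row 12 — prev 12 → HIT
14: bank 2 row 10 — prev 8 → CONFLICT
15: bank 0 row 13 — prev 10 → CONFLICT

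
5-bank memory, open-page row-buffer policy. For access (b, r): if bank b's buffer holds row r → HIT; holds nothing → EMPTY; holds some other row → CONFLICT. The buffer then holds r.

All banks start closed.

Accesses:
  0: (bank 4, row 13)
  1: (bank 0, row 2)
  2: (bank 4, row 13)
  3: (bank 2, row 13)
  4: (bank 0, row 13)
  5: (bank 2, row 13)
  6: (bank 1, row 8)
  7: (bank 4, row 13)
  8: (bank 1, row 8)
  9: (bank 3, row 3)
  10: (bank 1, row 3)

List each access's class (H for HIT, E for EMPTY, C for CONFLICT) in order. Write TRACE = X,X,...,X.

TRACE = E,E,H,E,C,H,E,H,H,E,C

0: bank 4 row 13 — prev None → EMPTY
1: bank 0 row 2 — prev None → EMPTY
2: bank 4 row 13 — prev 13 → HIT
3: bank 2 row 13 — prev None → EMPTY
4: bank 0 row 13 — prev 2 → CONFLICT
5: bank 2 row 13 — prev 13 → HIT
6: bank 1 row 8 — prev None → EMPTY
7: bank 4 row 13 — prev 13 → HIT
8: bank 1 row 8 — prev 8 → HIT
9: bank 3 row 3 — prev None → EMPTY
10: bank 1 row 3 — prev 8 → CONFLICT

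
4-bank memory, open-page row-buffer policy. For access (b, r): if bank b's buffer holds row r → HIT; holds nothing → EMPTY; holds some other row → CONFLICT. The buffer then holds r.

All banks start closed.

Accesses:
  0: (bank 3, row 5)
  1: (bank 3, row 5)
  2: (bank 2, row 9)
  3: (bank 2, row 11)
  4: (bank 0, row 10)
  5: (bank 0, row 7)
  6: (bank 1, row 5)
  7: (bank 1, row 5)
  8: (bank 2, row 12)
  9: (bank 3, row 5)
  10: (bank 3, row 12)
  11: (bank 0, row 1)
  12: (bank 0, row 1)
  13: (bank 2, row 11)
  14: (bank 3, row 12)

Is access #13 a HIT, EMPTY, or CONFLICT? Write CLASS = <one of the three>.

CLASS = CONFLICT

  [0] b3 r5: no row ⇒ E
  [1] b3 r5: had r5 ⇒ H
  [2] b2 r9: no row ⇒ E
  [3] b2 r11: had r9 ⇒ C
  [4] b0 r10: no row ⇒ E
  [5] b0 r7: had r10 ⇒ C
  [6] b1 r5: no row ⇒ E
  [7] b1 r5: had r5 ⇒ H
  [8] b2 r12: had r11 ⇒ C
  [9] b3 r5: had r5 ⇒ H
  [10] b3 r12: had r5 ⇒ C
  [11] b0 r1: had r7 ⇒ C
  [12] b0 r1: had r1 ⇒ H
  [13] b2 r11: had r12 ⇒ C
  [14] b3 r12: had r12 ⇒ H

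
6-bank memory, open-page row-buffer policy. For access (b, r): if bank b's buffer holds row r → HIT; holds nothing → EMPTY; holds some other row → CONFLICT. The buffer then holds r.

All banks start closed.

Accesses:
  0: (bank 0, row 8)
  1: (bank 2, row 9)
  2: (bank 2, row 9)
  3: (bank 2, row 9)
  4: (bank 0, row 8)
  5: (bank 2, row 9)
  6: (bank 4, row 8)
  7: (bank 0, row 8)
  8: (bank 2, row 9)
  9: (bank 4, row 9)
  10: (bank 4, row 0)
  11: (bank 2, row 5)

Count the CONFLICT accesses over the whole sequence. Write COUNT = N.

COUNT = 3

0: bank 0 row 8 — prev None → EMPTY
1: bank 2 row 9 — prev None → EMPTY
2: bank 2 row 9 — prev 9 → HIT
3: bank 2 row 9 — prev 9 → HIT
4: bank 0 row 8 — prev 8 → HIT
5: bank 2 row 9 — prev 9 → HIT
6: bank 4 row 8 — prev None → EMPTY
7: bank 0 row 8 — prev 8 → HIT
8: bank 2 row 9 — prev 9 → HIT
9: bank 4 row 9 — prev 8 → CONFLICT
10: bank 4 row 0 — prev 9 → CONFLICT
11: bank 2 row 5 — prev 9 → CONFLICT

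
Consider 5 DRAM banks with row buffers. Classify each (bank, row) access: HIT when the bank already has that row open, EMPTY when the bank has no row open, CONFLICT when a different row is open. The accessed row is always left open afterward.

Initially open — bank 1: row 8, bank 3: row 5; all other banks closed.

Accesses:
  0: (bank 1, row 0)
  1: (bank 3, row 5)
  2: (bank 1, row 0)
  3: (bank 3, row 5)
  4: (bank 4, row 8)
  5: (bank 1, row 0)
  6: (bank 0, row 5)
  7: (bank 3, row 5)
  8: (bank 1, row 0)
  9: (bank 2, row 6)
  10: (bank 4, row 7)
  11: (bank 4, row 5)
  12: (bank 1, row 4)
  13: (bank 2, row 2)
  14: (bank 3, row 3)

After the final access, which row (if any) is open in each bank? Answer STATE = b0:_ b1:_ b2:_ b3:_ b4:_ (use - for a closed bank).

STATE = b0:5 b1:4 b2:2 b3:3 b4:5

#0 (1,0) C  (was 8)
#1 (3,5) H  (was 5)
#2 (1,0) H  (was 0)
#3 (3,5) H  (was 5)
#4 (4,8) E
#5 (1,0) H  (was 0)
#6 (0,5) E
#7 (3,5) H  (was 5)
#8 (1,0) H  (was 0)
#9 (2,6) E
#10 (4,7) C  (was 8)
#11 (4,5) C  (was 7)
#12 (1,4) C  (was 0)
#13 (2,2) C  (was 6)
#14 (3,3) C  (was 5)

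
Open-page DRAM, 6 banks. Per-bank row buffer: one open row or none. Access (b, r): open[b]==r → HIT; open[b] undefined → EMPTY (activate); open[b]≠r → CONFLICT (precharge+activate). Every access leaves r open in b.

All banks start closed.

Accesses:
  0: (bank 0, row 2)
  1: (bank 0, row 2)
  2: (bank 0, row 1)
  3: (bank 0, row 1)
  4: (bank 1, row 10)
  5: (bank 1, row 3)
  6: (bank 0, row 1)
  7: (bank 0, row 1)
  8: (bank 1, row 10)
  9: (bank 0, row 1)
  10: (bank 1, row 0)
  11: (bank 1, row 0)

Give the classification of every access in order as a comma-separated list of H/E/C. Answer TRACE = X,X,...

TRACE = E,H,C,H,E,C,H,H,C,H,C,H

#0 (0,2) E
#1 (0,2) H  (was 2)
#2 (0,1) C  (was 2)
#3 (0,1) H  (was 1)
#4 (1,10) E
#5 (1,3) C  (was 10)
#6 (0,1) H  (was 1)
#7 (0,1) H  (was 1)
#8 (1,10) C  (was 3)
#9 (0,1) H  (was 1)
#10 (1,0) C  (was 10)
#11 (1,0) H  (was 0)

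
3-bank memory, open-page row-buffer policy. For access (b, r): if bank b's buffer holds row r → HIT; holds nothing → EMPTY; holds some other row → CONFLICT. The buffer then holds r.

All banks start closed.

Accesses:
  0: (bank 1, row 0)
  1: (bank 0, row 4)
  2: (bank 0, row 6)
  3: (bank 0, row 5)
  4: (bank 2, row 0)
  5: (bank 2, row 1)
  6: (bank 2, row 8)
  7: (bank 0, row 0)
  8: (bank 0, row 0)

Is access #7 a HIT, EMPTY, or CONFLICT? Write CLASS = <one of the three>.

CLASS = CONFLICT

0: bank 1 row 0 — prev None → EMPTY
1: bank 0 row 4 — prev None → EMPTY
2: bank 0 row 6 — prev 4 → CONFLICT
3: bank 0 row 5 — prev 6 → CONFLICT
4: bank 2 row 0 — prev None → EMPTY
5: bank 2 row 1 — prev 0 → CONFLICT
6: bank 2 row 8 — prev 1 → CONFLICT
7: bank 0 row 0 — prev 5 → CONFLICT
8: bank 0 row 0 — prev 0 → HIT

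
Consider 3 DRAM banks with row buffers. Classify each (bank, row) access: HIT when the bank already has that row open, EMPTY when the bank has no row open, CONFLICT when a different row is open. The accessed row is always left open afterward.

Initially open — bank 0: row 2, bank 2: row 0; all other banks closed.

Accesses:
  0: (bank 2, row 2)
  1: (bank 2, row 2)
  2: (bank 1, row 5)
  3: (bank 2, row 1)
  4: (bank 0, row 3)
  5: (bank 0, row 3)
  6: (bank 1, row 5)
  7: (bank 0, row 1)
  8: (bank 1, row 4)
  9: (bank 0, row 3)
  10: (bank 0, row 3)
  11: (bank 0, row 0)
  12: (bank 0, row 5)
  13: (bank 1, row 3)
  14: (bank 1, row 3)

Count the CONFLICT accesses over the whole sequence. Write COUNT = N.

  [0] b2 r2: had r0 ⇒ C
  [1] b2 r2: had r2 ⇒ H
  [2] b1 r5: no row ⇒ E
  [3] b2 r1: had r2 ⇒ C
  [4] b0 r3: had r2 ⇒ C
  [5] b0 r3: had r3 ⇒ H
  [6] b1 r5: had r5 ⇒ H
  [7] b0 r1: had r3 ⇒ C
  [8] b1 r4: had r5 ⇒ C
  [9] b0 r3: had r1 ⇒ C
  [10] b0 r3: had r3 ⇒ H
  [11] b0 r0: had r3 ⇒ C
  [12] b0 r5: had r0 ⇒ C
  [13] b1 r3: had r4 ⇒ C
  [14] b1 r3: had r3 ⇒ H

COUNT = 9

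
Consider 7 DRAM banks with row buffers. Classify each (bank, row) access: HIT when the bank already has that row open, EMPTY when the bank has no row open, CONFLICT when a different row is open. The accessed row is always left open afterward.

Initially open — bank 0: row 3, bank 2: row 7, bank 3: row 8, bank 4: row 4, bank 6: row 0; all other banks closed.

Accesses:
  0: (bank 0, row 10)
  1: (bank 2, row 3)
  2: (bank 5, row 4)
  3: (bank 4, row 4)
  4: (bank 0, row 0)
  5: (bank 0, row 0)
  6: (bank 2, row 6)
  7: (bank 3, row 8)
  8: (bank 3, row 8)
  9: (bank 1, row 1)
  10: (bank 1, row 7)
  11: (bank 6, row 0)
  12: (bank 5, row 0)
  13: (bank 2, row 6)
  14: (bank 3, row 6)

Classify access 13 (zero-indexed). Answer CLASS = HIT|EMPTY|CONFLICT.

CLASS = HIT

#0 (0,10) C  (was 3)
#1 (2,3) C  (was 7)
#2 (5,4) E
#3 (4,4) H  (was 4)
#4 (0,0) C  (was 10)
#5 (0,0) H  (was 0)
#6 (2,6) C  (was 3)
#7 (3,8) H  (was 8)
#8 (3,8) H  (was 8)
#9 (1,1) E
#10 (1,7) C  (was 1)
#11 (6,0) H  (was 0)
#12 (5,0) C  (was 4)
#13 (2,6) H  (was 6)
#14 (3,6) C  (was 8)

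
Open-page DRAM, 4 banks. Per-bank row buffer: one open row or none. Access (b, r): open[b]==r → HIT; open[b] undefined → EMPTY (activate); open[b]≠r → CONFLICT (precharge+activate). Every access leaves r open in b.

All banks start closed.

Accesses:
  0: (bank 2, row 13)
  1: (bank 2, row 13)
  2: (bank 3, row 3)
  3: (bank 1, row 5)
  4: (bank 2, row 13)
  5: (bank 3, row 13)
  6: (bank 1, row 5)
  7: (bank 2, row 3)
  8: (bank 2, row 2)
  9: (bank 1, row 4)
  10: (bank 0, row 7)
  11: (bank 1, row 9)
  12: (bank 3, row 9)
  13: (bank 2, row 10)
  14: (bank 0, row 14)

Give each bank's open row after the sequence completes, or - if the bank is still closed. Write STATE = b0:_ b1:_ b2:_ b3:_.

STATE = b0:14 b1:9 b2:10 b3:9

#0 (2,13) E
#1 (2,13) H  (was 13)
#2 (3,3) E
#3 (1,5) E
#4 (2,13) H  (was 13)
#5 (3,13) C  (was 3)
#6 (1,5) H  (was 5)
#7 (2,3) C  (was 13)
#8 (2,2) C  (was 3)
#9 (1,4) C  (was 5)
#10 (0,7) E
#11 (1,9) C  (was 4)
#12 (3,9) C  (was 13)
#13 (2,10) C  (was 2)
#14 (0,14) C  (was 7)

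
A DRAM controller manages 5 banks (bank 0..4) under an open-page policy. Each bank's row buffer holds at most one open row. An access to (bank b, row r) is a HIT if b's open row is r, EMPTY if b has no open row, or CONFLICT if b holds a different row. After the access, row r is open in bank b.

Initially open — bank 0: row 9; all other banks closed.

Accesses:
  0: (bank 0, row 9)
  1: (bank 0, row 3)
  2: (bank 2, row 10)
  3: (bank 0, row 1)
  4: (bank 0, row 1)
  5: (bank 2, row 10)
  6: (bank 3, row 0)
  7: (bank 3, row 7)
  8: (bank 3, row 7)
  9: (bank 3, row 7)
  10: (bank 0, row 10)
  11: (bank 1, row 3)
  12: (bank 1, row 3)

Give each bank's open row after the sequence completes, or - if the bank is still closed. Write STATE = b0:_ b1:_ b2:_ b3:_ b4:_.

  [0] b0 r9: had r9 ⇒ H
  [1] b0 r3: had r9 ⇒ C
  [2] b2 r10: no row ⇒ E
  [3] b0 r1: had r3 ⇒ C
  [4] b0 r1: had r1 ⇒ H
  [5] b2 r10: had r10 ⇒ H
  [6] b3 r0: no row ⇒ E
  [7] b3 r7: had r0 ⇒ C
  [8] b3 r7: had r7 ⇒ H
  [9] b3 r7: had r7 ⇒ H
  [10] b0 r10: had r1 ⇒ C
  [11] b1 r3: no row ⇒ E
  [12] b1 r3: had r3 ⇒ H

STATE = b0:10 b1:3 b2:10 b3:7 b4:-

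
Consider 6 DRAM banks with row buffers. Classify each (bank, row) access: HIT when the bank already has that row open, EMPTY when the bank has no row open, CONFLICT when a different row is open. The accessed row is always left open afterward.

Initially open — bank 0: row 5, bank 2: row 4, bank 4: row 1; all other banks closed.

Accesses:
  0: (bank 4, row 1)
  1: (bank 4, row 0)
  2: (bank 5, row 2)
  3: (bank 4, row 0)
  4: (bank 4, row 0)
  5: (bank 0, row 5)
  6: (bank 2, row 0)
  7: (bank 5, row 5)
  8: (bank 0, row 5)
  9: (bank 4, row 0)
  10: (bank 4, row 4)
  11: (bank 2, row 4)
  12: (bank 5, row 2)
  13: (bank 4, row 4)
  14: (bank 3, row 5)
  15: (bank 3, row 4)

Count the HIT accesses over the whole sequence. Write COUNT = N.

step 0: bank4 1->1 [HIT]
step 1: bank4 1->0 [CONFLICT]
step 2: bank5 None->2 [EMPTY]
step 3: bank4 0->0 [HIT]
step 4: bank4 0->0 [HIT]
step 5: bank0 5->5 [HIT]
step 6: bank2 4->0 [CONFLICT]
step 7: bank5 2->5 [CONFLICT]
step 8: bank0 5->5 [HIT]
step 9: bank4 0->0 [HIT]
step 10: bank4 0->4 [CONFLICT]
step 11: bank2 0->4 [CONFLICT]
step 12: bank5 5->2 [CONFLICT]
step 13: bank4 4->4 [HIT]
step 14: bank3 None->5 [EMPTY]
step 15: bank3 5->4 [CONFLICT]

COUNT = 7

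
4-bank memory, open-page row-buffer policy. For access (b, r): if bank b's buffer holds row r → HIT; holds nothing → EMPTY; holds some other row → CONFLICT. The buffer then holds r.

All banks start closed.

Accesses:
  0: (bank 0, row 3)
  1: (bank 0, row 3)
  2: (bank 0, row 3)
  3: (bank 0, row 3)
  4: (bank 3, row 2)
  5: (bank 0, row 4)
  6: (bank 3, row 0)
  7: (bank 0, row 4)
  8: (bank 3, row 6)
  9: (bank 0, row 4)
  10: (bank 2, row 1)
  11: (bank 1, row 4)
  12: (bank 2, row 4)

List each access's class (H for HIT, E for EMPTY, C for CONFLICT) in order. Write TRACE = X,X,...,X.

TRACE = E,H,H,H,E,C,C,H,C,H,E,E,C

0: bank 0 row 3 — prev None → EMPTY
1: bank 0 row 3 — prev 3 → HIT
2: bank 0 row 3 — prev 3 → HIT
3: bank 0 row 3 — prev 3 → HIT
4: bank 3 row 2 — prev None → EMPTY
5: bank 0 row 4 — prev 3 → CONFLICT
6: bank 3 row 0 — prev 2 → CONFLICT
7: bank 0 row 4 — prev 4 → HIT
8: bank 3 row 6 — prev 0 → CONFLICT
9: bank 0 row 4 — prev 4 → HIT
10: bank 2 row 1 — prev None → EMPTY
11: bank 1 row 4 — prev None → EMPTY
12: bank 2 row 4 — prev 1 → CONFLICT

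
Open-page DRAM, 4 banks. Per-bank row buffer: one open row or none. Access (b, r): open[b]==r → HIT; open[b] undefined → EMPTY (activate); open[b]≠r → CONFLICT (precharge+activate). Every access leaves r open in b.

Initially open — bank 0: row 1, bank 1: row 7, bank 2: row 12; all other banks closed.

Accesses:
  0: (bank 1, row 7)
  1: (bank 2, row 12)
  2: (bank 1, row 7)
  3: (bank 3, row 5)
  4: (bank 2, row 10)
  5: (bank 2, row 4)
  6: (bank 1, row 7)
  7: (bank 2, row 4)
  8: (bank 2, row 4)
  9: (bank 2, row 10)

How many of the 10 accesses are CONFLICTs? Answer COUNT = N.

0: bank 1 row 7 — prev 7 → HIT
1: bank 2 row 12 — prev 12 → HIT
2: bank 1 row 7 — prev 7 → HIT
3: bank 3 row 5 — prev None → EMPTY
4: bank 2 row 10 — prev 12 → CONFLICT
5: bank 2 row 4 — prev 10 → CONFLICT
6: bank 1 row 7 — prev 7 → HIT
7: bank 2 row 4 — prev 4 → HIT
8: bank 2 row 4 — prev 4 → HIT
9: bank 2 row 10 — prev 4 → CONFLICT

COUNT = 3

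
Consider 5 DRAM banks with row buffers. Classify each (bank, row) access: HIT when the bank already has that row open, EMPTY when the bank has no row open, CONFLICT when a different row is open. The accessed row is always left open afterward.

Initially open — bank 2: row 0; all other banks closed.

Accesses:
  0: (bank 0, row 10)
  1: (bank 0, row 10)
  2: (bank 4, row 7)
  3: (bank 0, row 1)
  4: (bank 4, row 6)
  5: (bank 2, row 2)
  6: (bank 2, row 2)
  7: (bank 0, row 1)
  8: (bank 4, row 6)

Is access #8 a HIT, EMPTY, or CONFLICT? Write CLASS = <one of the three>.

CLASS = HIT

  [0] b0 r10: no row ⇒ E
  [1] b0 r10: had r10 ⇒ H
  [2] b4 r7: no row ⇒ E
  [3] b0 r1: had r10 ⇒ C
  [4] b4 r6: had r7 ⇒ C
  [5] b2 r2: had r0 ⇒ C
  [6] b2 r2: had r2 ⇒ H
  [7] b0 r1: had r1 ⇒ H
  [8] b4 r6: had r6 ⇒ H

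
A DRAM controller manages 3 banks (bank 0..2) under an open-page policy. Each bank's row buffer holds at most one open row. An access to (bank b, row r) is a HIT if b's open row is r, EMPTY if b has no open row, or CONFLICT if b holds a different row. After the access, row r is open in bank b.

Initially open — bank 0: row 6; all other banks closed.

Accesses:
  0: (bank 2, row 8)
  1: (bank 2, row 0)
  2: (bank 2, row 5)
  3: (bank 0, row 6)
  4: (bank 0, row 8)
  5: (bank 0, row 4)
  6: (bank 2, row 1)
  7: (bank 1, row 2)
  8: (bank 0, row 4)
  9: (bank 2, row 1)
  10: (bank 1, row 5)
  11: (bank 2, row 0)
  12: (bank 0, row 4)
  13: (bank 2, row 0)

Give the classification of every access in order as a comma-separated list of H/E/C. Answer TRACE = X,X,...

  [0] b2 r8: no row ⇒ E
  [1] b2 r0: had r8 ⇒ C
  [2] b2 r5: had r0 ⇒ C
  [3] b0 r6: had r6 ⇒ H
  [4] b0 r8: had r6 ⇒ C
  [5] b0 r4: had r8 ⇒ C
  [6] b2 r1: had r5 ⇒ C
  [7] b1 r2: no row ⇒ E
  [8] b0 r4: had r4 ⇒ H
  [9] b2 r1: had r1 ⇒ H
  [10] b1 r5: had r2 ⇒ C
  [11] b2 r0: had r1 ⇒ C
  [12] b0 r4: had r4 ⇒ H
  [13] b2 r0: had r0 ⇒ H

TRACE = E,C,C,H,C,C,C,E,H,H,C,C,H,H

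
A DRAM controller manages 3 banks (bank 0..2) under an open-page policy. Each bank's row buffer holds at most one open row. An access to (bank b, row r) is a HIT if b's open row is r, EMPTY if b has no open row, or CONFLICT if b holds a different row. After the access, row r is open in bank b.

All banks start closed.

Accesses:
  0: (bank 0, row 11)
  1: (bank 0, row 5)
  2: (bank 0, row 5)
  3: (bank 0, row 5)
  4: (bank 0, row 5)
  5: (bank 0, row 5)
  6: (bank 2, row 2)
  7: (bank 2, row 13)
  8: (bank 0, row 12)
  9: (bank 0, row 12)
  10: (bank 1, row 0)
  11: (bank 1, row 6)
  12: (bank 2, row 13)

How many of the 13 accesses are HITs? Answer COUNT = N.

COUNT = 6

#0 (0,11) E
#1 (0,5) C  (was 11)
#2 (0,5) H  (was 5)
#3 (0,5) H  (was 5)
#4 (0,5) H  (was 5)
#5 (0,5) H  (was 5)
#6 (2,2) E
#7 (2,13) C  (was 2)
#8 (0,12) C  (was 5)
#9 (0,12) H  (was 12)
#10 (1,0) E
#11 (1,6) C  (was 0)
#12 (2,13) H  (was 13)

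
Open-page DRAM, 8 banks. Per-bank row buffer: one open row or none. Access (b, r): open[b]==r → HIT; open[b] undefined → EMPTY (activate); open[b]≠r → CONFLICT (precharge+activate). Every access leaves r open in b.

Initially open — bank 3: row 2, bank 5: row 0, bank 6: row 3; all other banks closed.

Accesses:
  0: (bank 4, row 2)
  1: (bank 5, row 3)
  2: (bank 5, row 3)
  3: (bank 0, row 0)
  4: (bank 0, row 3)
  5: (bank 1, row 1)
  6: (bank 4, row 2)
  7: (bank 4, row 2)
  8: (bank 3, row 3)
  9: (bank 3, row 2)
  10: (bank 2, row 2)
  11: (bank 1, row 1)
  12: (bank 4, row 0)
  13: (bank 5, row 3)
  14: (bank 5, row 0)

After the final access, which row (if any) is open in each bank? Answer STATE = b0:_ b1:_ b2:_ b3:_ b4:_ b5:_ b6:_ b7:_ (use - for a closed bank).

STATE = b0:3 b1:1 b2:2 b3:2 b4:0 b5:0 b6:3 b7:-

#0 (4,2) E
#1 (5,3) C  (was 0)
#2 (5,3) H  (was 3)
#3 (0,0) E
#4 (0,3) C  (was 0)
#5 (1,1) E
#6 (4,2) H  (was 2)
#7 (4,2) H  (was 2)
#8 (3,3) C  (was 2)
#9 (3,2) C  (was 3)
#10 (2,2) E
#11 (1,1) H  (was 1)
#12 (4,0) C  (was 2)
#13 (5,3) H  (was 3)
#14 (5,0) C  (was 3)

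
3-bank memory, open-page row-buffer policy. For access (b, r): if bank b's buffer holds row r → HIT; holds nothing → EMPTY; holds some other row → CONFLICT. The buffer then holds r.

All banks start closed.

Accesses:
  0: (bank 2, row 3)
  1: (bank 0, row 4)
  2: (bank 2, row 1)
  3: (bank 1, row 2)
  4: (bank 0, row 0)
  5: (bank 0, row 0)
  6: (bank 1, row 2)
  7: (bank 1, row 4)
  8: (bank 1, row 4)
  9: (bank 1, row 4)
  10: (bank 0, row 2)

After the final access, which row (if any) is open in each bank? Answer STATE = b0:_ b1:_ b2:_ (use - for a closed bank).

STATE = b0:2 b1:4 b2:1

#0 (2,3) E
#1 (0,4) E
#2 (2,1) C  (was 3)
#3 (1,2) E
#4 (0,0) C  (was 4)
#5 (0,0) H  (was 0)
#6 (1,2) H  (was 2)
#7 (1,4) C  (was 2)
#8 (1,4) H  (was 4)
#9 (1,4) H  (was 4)
#10 (0,2) C  (was 0)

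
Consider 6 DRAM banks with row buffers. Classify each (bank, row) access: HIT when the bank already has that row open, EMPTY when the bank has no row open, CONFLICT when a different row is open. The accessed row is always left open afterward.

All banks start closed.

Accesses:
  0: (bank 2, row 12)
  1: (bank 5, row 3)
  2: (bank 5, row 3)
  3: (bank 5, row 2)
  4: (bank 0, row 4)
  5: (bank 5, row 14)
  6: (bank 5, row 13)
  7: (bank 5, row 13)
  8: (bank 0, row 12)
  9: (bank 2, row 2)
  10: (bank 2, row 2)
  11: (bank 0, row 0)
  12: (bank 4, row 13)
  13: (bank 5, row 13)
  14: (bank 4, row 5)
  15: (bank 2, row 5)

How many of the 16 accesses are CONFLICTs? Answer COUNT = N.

  [0] b2 r12: no row ⇒ E
  [1] b5 r3: no row ⇒ E
  [2] b5 r3: had r3 ⇒ H
  [3] b5 r2: had r3 ⇒ C
  [4] b0 r4: no row ⇒ E
  [5] b5 r14: had r2 ⇒ C
  [6] b5 r13: had r14 ⇒ C
  [7] b5 r13: had r13 ⇒ H
  [8] b0 r12: had r4 ⇒ C
  [9] b2 r2: had r12 ⇒ C
  [10] b2 r2: had r2 ⇒ H
  [11] b0 r0: had r12 ⇒ C
  [12] b4 r13: no row ⇒ E
  [13] b5 r13: had r13 ⇒ H
  [14] b4 r5: had r13 ⇒ C
  [15] b2 r5: had r2 ⇒ C

COUNT = 8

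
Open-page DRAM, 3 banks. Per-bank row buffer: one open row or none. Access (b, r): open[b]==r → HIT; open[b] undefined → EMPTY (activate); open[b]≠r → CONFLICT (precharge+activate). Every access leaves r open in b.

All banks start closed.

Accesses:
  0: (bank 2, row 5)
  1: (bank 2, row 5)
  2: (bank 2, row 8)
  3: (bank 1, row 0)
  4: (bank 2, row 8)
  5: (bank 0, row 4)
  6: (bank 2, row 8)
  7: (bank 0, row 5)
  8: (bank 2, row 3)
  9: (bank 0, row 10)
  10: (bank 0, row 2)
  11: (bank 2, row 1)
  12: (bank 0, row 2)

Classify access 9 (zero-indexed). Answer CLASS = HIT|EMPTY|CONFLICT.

#0 (2,5) E
#1 (2,5) H  (was 5)
#2 (2,8) C  (was 5)
#3 (1,0) E
#4 (2,8) H  (was 8)
#5 (0,4) E
#6 (2,8) H  (was 8)
#7 (0,5) C  (was 4)
#8 (2,3) C  (was 8)
#9 (0,10) C  (was 5)
#10 (0,2) C  (was 10)
#11 (2,1) C  (was 3)
#12 (0,2) H  (was 2)

CLASS = CONFLICT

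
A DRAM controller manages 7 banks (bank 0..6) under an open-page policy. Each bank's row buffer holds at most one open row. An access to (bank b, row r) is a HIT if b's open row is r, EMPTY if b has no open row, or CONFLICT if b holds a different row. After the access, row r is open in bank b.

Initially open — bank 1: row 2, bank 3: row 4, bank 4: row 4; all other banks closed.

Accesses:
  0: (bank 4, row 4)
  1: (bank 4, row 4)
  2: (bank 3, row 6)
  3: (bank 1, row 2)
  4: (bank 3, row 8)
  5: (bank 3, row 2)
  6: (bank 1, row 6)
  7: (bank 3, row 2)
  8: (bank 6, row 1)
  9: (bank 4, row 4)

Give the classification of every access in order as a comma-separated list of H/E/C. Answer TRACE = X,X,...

  [0] b4 r4: had r4 ⇒ H
  [1] b4 r4: had r4 ⇒ H
  [2] b3 r6: had r4 ⇒ C
  [3] b1 r2: had r2 ⇒ H
  [4] b3 r8: had r6 ⇒ C
  [5] b3 r2: had r8 ⇒ C
  [6] b1 r6: had r2 ⇒ C
  [7] b3 r2: had r2 ⇒ H
  [8] b6 r1: no row ⇒ E
  [9] b4 r4: had r4 ⇒ H

TRACE = H,H,C,H,C,C,C,H,E,H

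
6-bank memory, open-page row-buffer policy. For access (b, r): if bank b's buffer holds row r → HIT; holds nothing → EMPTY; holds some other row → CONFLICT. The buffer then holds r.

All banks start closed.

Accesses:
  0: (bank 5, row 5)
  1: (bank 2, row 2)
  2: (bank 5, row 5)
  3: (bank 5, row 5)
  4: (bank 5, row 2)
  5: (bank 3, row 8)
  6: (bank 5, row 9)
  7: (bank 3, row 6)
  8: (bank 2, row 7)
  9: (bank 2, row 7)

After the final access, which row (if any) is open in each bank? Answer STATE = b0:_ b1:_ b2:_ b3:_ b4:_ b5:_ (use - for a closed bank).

#0 (5,5) E
#1 (2,2) E
#2 (5,5) H  (was 5)
#3 (5,5) H  (was 5)
#4 (5,2) C  (was 5)
#5 (3,8) E
#6 (5,9) C  (was 2)
#7 (3,6) C  (was 8)
#8 (2,7) C  (was 2)
#9 (2,7) H  (was 7)

STATE = b0:- b1:- b2:7 b3:6 b4:- b5:9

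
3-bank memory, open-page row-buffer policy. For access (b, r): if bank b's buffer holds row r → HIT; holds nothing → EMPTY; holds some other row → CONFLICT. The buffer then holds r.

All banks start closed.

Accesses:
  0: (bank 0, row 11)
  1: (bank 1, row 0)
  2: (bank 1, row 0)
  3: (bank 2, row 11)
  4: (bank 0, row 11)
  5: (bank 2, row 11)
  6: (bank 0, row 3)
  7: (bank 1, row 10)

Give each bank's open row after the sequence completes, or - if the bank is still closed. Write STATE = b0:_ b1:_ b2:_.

0: bank 0 row 11 — prev None → EMPTY
1: bank 1 row 0 — prev None → EMPTY
2: bank 1 row 0 — prev 0 → HIT
3: bank 2 row 11 — prev None → EMPTY
4: bank 0 row 11 — prev 11 → HIT
5: bank 2 row 11 — prev 11 → HIT
6: bank 0 row 3 — prev 11 → CONFLICT
7: bank 1 row 10 — prev 0 → CONFLICT

STATE = b0:3 b1:10 b2:11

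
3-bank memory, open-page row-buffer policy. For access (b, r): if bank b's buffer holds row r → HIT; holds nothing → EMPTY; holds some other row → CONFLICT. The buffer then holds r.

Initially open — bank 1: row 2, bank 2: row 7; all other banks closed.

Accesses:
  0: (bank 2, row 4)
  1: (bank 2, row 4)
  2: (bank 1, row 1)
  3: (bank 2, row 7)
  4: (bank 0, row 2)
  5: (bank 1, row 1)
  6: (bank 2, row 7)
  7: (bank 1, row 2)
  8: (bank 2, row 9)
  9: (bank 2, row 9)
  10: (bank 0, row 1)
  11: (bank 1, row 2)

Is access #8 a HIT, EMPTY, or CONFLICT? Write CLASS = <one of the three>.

CLASS = CONFLICT

step 0: bank2 7->4 [CONFLICT]
step 1: bank2 4->4 [HIT]
step 2: bank1 2->1 [CONFLICT]
step 3: bank2 4->7 [CONFLICT]
step 4: bank0 None->2 [EMPTY]
step 5: bank1 1->1 [HIT]
step 6: bank2 7->7 [HIT]
step 7: bank1 1->2 [CONFLICT]
step 8: bank2 7->9 [CONFLICT]
step 9: bank2 9->9 [HIT]
step 10: bank0 2->1 [CONFLICT]
step 11: bank1 2->2 [HIT]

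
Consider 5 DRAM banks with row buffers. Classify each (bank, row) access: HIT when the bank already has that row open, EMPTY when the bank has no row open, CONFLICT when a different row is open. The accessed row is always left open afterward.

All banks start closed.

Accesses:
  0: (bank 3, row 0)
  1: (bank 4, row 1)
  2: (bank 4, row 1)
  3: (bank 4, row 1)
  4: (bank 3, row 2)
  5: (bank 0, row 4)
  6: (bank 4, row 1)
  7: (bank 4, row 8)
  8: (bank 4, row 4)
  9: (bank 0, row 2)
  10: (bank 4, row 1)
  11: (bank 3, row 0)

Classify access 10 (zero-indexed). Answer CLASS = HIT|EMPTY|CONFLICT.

CLASS = CONFLICT

#0 (3,0) E
#1 (4,1) E
#2 (4,1) H  (was 1)
#3 (4,1) H  (was 1)
#4 (3,2) C  (was 0)
#5 (0,4) E
#6 (4,1) H  (was 1)
#7 (4,8) C  (was 1)
#8 (4,4) C  (was 8)
#9 (0,2) C  (was 4)
#10 (4,1) C  (was 4)
#11 (3,0) C  (was 2)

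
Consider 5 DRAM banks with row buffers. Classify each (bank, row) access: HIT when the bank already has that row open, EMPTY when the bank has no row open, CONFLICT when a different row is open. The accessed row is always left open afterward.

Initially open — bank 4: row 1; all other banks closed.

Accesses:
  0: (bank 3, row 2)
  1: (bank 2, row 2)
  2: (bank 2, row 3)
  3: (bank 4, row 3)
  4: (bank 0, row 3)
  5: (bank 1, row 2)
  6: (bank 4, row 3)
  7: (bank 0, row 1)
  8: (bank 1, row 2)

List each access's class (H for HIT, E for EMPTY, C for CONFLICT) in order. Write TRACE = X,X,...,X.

0: bank 3 row 2 — prev None → EMPTY
1: bank 2 row 2 — prev None → EMPTY
2: bank 2 row 3 — prev 2 → CONFLICT
3: bank 4 row 3 — prev 1 → CONFLICT
4: bank 0 row 3 — prev None → EMPTY
5: bank 1 row 2 — prev None → EMPTY
6: bank 4 row 3 — prev 3 → HIT
7: bank 0 row 1 — prev 3 → CONFLICT
8: bank 1 row 2 — prev 2 → HIT

TRACE = E,E,C,C,E,E,H,C,H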